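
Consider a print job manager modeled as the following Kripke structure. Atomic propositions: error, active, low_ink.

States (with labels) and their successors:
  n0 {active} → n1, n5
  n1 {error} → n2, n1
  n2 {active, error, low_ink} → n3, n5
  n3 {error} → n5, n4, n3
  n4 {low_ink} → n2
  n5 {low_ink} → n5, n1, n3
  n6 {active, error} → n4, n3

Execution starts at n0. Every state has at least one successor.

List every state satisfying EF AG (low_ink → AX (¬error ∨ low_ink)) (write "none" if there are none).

States satisfying AG (low_ink → AX (¬error ∨ low_ink)): ∅.
States satisfying EF AG (low_ink → AX (¬error ∨ low_ink)): ∅.

none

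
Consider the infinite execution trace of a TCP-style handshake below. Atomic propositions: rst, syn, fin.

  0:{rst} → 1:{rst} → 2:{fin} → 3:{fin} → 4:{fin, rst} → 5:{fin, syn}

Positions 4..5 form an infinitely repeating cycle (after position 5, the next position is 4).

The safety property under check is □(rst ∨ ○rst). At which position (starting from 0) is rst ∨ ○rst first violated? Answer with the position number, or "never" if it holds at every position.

2

Check rst ∨ ○rst at each position in order: 0 ✓, 1 ✓.
At position 2 the labels are {fin} and the next position 3 has {fin}, so rst ∨ ○rst is false there. This is the first violation.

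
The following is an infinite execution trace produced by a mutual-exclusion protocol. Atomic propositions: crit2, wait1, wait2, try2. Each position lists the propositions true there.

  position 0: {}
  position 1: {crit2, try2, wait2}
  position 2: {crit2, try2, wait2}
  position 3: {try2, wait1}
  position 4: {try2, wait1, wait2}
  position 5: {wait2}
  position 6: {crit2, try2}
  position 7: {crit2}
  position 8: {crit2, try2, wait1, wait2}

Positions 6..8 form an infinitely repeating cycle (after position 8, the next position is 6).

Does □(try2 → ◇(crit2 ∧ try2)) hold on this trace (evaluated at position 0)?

Yes

try2 → ◇(crit2 ∧ try2) holds at every position 0..8, and those are all positions ever visited, so □(try2 → ◇(crit2 ∧ try2)) holds.
Positions where try2 holds: 1, 2, 3, 4, 6, 8.
Check ◇(crit2 ∧ try2) at each: 1→ok, 2→ok, 3→ok, 4→ok, 6→ok, 8→ok.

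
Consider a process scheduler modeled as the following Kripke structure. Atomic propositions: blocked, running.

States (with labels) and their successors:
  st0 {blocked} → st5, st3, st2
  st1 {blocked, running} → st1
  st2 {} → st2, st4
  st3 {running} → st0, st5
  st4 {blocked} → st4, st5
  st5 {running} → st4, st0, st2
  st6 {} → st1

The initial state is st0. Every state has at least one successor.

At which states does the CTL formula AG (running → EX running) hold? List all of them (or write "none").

{st1, st6}

States satisfying running → EX running: {st0, st1, st2, st3, st4, st6}.
States satisfying AG (running → EX running): {st1, st6}.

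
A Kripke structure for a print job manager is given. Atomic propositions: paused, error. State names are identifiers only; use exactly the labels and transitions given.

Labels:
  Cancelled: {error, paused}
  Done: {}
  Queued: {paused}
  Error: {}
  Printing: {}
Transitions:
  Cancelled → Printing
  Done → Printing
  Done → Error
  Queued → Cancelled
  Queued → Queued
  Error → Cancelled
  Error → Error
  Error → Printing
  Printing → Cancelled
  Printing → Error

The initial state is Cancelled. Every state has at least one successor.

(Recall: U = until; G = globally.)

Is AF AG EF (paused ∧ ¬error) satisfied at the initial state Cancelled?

No

States satisfying AG EF (paused ∧ ¬error): ∅.
States satisfying AF AG EF (paused ∧ ¬error): ∅.
There is a path from Cancelled along which AG EF (paused ∧ ¬error) never holds.
Cancelled ∉ Sat(AF AG EF (paused ∧ ¬error)).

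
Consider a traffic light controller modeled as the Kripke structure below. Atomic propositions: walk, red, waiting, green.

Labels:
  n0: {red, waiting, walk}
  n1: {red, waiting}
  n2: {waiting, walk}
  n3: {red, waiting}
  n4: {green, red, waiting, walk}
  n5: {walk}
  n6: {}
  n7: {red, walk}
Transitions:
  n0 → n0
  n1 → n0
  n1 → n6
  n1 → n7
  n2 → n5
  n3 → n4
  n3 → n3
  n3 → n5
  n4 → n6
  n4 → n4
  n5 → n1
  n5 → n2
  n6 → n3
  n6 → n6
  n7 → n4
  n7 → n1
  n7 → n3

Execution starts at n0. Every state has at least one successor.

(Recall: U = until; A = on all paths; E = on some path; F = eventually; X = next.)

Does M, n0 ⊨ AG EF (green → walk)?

States satisfying EF (green → walk): {n0, n1, n2, n3, n4, n5, n6, n7}.
States satisfying AG EF (green → walk): {n0, n1, n2, n3, n4, n5, n6, n7}.
Every state reachable from n0 satisfies EF (green → walk).
n0 ∈ Sat(AG EF (green → walk)).

Satisfied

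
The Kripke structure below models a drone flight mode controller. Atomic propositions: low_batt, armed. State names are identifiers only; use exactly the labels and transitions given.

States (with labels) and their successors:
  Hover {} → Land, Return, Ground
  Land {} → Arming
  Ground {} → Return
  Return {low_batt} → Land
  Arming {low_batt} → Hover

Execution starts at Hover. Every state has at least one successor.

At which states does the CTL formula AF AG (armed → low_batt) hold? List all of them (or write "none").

{Hover, Land, Ground, Return, Arming}

States satisfying AG (armed → low_batt): {Hover, Land, Ground, Return, Arming}.
States satisfying AF AG (armed → low_batt): {Hover, Land, Ground, Return, Arming}.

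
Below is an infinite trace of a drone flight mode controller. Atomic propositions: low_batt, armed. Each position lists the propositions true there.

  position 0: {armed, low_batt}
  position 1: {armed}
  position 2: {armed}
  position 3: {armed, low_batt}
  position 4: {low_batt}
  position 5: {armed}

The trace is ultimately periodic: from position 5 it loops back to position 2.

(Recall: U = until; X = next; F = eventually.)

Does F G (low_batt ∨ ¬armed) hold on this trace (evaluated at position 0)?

G (low_batt ∨ ¬armed) is false at every position 0..5, so it never becomes true and F G (low_batt ∨ ¬armed) fails.

No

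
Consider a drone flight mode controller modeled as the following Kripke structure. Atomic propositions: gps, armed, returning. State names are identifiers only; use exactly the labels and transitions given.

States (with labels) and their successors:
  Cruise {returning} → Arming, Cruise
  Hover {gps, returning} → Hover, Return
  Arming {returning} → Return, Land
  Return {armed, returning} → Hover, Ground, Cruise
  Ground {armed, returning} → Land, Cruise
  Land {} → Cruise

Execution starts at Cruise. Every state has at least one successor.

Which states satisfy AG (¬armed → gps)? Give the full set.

States satisfying ¬armed → gps: {Hover, Return, Ground}.
States satisfying AG (¬armed → gps): ∅.

none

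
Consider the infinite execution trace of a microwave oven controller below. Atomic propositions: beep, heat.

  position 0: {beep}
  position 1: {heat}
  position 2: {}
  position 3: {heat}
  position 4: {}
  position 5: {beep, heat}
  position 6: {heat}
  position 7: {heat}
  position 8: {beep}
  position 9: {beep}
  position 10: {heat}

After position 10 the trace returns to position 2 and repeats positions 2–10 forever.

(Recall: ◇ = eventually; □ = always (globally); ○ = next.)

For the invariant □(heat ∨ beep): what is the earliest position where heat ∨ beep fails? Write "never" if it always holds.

2

Check heat ∨ beep at each position in order: 0 ✓, 1 ✓.
At position 2 the labels are {}, so heat ∨ beep is false there. This is the first violation.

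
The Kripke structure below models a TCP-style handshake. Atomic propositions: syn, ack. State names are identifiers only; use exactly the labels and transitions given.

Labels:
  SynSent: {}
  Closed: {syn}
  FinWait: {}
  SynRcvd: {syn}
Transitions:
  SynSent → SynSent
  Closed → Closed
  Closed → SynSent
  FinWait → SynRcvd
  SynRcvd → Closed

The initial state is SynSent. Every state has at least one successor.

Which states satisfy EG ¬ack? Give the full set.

{SynSent, Closed, FinWait, SynRcvd}

States satisfying ¬ack: {SynSent, Closed, FinWait, SynRcvd}.
States satisfying EG ¬ack: {SynSent, Closed, FinWait, SynRcvd}.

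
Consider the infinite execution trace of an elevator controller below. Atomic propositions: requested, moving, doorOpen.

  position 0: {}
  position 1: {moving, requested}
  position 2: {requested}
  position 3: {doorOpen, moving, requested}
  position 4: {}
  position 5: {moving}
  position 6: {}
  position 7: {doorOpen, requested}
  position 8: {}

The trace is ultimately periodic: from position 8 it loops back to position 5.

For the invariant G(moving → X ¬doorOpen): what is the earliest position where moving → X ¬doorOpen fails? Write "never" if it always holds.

moving → X ¬doorOpen holds at every position 0..8, and those are all the positions the trace ever visits, so the invariant G(moving → X ¬doorOpen) is never violated.

never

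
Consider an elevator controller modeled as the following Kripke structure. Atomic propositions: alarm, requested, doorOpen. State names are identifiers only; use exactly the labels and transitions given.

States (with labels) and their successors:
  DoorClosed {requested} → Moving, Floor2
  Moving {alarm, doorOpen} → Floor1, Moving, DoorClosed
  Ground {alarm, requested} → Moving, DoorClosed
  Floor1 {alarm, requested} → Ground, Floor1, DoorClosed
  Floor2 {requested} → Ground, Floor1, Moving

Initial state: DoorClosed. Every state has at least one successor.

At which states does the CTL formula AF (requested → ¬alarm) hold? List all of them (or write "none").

States satisfying requested → ¬alarm: {DoorClosed, Moving, Floor2}.
States satisfying AF (requested → ¬alarm): {DoorClosed, Moving, Ground, Floor2}.

{DoorClosed, Moving, Ground, Floor2}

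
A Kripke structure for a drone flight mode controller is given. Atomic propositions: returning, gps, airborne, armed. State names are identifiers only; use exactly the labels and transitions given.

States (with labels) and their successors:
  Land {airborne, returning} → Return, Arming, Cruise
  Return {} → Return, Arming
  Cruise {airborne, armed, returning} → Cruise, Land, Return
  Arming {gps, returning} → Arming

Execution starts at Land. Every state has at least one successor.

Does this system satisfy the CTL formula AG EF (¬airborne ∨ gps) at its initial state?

Satisfied

States satisfying EF (¬airborne ∨ gps): {Land, Return, Cruise, Arming}.
States satisfying AG EF (¬airborne ∨ gps): {Land, Return, Cruise, Arming}.
Every state reachable from Land satisfies EF (¬airborne ∨ gps).
Land ∈ Sat(AG EF (¬airborne ∨ gps)).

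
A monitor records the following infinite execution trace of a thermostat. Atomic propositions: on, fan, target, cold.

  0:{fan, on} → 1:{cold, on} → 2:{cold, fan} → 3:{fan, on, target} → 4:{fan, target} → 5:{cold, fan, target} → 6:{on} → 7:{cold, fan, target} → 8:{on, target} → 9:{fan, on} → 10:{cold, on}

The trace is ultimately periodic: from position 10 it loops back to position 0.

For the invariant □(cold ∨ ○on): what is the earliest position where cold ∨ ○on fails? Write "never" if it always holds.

3

Check cold ∨ ○on at each position in order: 0 ✓, 1 ✓, 2 ✓.
At position 3 the labels are {fan, on, target} and the next position 4 has {fan, target}, so cold ∨ ○on is false there. This is the first violation.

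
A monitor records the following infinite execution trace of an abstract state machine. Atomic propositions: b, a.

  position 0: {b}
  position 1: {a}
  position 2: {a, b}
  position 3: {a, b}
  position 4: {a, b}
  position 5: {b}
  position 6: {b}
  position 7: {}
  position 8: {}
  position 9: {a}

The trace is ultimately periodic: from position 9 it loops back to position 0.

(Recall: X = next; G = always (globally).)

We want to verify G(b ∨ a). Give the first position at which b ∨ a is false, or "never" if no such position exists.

7

Check b ∨ a at each position in order: 0 ✓, 1 ✓, 2 ✓, 3 ✓, 4 ✓, 5 ✓, 6 ✓.
At position 7 the labels are {}, so b ∨ a is false there. This is the first violation.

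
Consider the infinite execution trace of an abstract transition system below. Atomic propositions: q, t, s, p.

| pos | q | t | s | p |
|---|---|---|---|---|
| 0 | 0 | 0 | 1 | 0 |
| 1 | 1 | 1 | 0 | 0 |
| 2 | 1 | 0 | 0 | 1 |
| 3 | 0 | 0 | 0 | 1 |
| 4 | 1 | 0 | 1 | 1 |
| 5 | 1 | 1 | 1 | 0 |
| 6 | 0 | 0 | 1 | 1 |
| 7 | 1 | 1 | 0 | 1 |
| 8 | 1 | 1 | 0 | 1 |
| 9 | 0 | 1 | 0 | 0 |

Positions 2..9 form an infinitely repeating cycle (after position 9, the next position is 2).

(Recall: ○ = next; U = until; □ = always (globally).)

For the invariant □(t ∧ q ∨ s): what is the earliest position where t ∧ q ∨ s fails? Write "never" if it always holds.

2

Check t ∧ q ∨ s at each position in order: 0 ✓, 1 ✓.
At position 2 the labels are {p, q}, so t ∧ q ∨ s is false there. This is the first violation.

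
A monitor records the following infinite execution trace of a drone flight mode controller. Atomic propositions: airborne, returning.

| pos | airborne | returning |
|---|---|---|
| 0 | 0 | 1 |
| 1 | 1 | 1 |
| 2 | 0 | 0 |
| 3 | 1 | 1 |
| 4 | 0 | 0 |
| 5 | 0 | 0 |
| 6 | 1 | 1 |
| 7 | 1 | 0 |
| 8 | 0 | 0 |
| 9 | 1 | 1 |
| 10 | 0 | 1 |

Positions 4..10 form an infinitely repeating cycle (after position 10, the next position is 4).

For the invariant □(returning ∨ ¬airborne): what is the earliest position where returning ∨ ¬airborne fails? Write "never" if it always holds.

Check returning ∨ ¬airborne at each position in order: 0 ✓, 1 ✓, 2 ✓, 3 ✓, 4 ✓, 5 ✓, 6 ✓.
At position 7 the labels are {airborne}, so returning ∨ ¬airborne is false there. This is the first violation.

7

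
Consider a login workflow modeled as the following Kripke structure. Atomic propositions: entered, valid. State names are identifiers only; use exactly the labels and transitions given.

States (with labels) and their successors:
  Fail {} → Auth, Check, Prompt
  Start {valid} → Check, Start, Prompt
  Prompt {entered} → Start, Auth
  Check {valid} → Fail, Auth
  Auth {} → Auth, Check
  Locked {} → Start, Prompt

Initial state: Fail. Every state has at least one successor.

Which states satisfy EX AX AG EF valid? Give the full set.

{Fail, Start, Prompt, Check, Auth, Locked}

States satisfying AX AG EF valid: {Fail, Start, Prompt, Check, Auth, Locked}.
States satisfying EX AX AG EF valid: {Fail, Start, Prompt, Check, Auth, Locked}.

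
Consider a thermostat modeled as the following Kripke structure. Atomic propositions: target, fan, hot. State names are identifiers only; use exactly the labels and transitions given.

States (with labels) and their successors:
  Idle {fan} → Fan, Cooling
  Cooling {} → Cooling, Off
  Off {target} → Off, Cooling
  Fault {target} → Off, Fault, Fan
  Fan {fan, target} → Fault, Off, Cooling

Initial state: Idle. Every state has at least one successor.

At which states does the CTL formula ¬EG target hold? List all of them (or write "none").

States satisfying target: {Off, Fault, Fan}.
States satisfying EG target: {Off, Fault, Fan}.
States satisfying ¬EG target: {Idle, Cooling}.

{Idle, Cooling}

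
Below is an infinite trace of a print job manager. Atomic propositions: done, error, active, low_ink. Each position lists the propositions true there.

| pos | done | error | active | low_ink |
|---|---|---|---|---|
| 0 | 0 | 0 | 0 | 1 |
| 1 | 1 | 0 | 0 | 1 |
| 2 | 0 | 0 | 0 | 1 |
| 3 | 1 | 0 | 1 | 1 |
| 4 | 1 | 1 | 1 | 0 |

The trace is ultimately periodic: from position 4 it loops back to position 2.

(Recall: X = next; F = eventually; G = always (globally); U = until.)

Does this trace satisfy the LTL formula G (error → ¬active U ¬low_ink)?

error → ¬active U ¬low_ink holds at every position 0..4, and those are all positions ever visited, so G (error → ¬active U ¬low_ink) holds.
Positions where error holds: 4.
Check ¬active U ¬low_ink at each: 4→ok.

Holds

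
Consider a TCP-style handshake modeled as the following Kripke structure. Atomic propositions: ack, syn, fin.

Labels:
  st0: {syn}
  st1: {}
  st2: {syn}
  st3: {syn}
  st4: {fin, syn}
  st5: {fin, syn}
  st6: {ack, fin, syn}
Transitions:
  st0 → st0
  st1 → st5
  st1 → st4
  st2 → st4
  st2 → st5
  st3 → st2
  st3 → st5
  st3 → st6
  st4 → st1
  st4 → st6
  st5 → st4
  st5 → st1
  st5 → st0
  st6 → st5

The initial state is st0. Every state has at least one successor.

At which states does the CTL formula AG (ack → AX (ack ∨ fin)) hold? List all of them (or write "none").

{st0, st1, st2, st3, st4, st5, st6}

States satisfying ack → AX (ack ∨ fin): {st0, st1, st2, st3, st4, st5, st6}.
States satisfying AG (ack → AX (ack ∨ fin)): {st0, st1, st2, st3, st4, st5, st6}.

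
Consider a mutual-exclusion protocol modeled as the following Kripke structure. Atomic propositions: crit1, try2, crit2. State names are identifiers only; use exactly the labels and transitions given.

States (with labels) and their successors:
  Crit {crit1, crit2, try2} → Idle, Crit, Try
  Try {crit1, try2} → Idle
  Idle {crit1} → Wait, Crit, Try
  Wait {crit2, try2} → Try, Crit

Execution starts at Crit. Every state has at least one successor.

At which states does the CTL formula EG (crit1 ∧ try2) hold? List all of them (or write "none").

{Crit}

States satisfying crit1 ∧ try2: {Crit, Try}.
States satisfying EG (crit1 ∧ try2): {Crit}.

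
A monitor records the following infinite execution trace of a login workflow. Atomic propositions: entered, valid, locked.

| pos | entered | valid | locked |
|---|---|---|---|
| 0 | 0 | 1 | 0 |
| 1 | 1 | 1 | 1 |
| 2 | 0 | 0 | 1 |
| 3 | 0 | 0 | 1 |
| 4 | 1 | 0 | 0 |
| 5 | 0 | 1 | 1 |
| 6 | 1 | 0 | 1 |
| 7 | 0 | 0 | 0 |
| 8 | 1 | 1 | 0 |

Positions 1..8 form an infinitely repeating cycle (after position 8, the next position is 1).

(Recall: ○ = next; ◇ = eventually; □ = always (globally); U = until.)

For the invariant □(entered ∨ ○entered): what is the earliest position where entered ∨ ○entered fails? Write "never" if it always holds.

2

Check entered ∨ ○entered at each position in order: 0 ✓, 1 ✓.
At position 2 the labels are {locked} and the next position 3 has {locked}, so entered ∨ ○entered is false there. This is the first violation.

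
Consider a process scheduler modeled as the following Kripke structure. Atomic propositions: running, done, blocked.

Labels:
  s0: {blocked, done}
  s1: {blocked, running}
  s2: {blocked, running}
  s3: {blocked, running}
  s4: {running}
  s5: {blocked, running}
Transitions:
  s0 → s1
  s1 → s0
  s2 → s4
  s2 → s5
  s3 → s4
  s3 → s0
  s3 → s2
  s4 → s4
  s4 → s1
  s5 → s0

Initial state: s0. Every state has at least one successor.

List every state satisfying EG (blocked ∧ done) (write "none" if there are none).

none

States satisfying blocked ∧ done: {s0}.
States satisfying EG (blocked ∧ done): ∅.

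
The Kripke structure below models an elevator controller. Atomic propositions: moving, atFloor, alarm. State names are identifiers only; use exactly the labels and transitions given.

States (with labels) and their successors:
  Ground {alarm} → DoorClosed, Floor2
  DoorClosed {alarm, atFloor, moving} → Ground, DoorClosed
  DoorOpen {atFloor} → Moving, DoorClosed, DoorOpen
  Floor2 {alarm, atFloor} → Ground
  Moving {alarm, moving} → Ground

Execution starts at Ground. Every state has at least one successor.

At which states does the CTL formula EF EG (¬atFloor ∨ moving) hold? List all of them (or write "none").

States satisfying EG (¬atFloor ∨ moving): {Ground, DoorClosed, Moving}.
States satisfying EF EG (¬atFloor ∨ moving): {Ground, DoorClosed, DoorOpen, Floor2, Moving}.

{Ground, DoorClosed, DoorOpen, Floor2, Moving}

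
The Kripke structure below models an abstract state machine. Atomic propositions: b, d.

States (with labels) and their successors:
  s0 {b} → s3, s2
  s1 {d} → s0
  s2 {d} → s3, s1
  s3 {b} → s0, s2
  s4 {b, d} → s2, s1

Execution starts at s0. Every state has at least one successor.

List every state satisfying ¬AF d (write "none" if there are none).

{s0, s3}

States satisfying d: {s1, s2, s4}.
States satisfying AF d: {s1, s2, s4}.
States satisfying ¬AF d: {s0, s3}.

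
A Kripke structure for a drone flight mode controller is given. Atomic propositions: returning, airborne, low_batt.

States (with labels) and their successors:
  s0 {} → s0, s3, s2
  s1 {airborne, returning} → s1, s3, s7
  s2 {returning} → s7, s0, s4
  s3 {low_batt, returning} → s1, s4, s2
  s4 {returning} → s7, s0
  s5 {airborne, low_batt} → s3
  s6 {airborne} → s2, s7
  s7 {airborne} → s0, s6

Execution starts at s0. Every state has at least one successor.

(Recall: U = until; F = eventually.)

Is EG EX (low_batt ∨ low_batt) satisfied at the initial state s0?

Satisfied

States satisfying EX (low_batt ∨ low_batt): {s0, s1, s5}.
States satisfying EG EX (low_batt ∨ low_batt): {s0, s1}.
s0 ∈ Sat(EG EX (low_batt ∨ low_batt)).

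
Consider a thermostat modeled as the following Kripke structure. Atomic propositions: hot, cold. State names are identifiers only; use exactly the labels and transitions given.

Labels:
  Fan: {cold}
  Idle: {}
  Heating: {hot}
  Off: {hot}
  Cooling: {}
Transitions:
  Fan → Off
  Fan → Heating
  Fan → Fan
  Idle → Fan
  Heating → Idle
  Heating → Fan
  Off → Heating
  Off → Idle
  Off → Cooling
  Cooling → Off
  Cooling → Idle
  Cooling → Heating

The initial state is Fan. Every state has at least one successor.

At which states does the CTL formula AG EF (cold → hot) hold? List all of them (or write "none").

States satisfying EF (cold → hot): {Fan, Idle, Heating, Off, Cooling}.
States satisfying AG EF (cold → hot): {Fan, Idle, Heating, Off, Cooling}.

{Fan, Idle, Heating, Off, Cooling}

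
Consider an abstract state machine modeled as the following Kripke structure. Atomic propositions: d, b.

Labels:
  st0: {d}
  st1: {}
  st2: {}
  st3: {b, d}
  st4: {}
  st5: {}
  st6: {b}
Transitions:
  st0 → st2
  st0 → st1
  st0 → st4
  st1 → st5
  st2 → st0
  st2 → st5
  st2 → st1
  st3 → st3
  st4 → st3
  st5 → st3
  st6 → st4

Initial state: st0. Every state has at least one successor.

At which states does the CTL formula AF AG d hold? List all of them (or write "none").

States satisfying AG d: {st3}.
States satisfying AF AG d: {st1, st3, st4, st5, st6}.

{st1, st3, st4, st5, st6}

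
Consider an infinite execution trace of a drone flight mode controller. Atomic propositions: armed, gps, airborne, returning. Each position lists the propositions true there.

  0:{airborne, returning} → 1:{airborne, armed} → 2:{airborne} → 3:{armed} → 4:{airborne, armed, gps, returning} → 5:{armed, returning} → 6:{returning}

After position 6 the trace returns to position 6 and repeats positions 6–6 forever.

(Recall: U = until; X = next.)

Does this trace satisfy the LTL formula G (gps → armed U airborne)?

gps → armed U airborne holds at every position 0..6, and those are all positions ever visited, so G (gps → armed U airborne) holds.
Positions where gps holds: 4.
Check armed U airborne at each: 4→ok.

Satisfied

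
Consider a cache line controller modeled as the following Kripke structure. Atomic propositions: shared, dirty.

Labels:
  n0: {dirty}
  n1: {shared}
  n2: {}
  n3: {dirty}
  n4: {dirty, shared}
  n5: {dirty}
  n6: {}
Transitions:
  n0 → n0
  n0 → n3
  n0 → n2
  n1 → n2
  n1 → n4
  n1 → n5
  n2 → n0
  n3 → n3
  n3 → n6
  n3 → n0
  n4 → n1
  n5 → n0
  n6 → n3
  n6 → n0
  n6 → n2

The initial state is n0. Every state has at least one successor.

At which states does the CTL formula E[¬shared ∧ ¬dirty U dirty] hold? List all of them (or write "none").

{n0, n2, n3, n4, n5, n6}

States satisfying ¬shared ∧ ¬dirty: {n2, n6}.
States satisfying dirty: {n0, n3, n4, n5}.
States satisfying E[¬shared ∧ ¬dirty U dirty]: {n0, n2, n3, n4, n5, n6}.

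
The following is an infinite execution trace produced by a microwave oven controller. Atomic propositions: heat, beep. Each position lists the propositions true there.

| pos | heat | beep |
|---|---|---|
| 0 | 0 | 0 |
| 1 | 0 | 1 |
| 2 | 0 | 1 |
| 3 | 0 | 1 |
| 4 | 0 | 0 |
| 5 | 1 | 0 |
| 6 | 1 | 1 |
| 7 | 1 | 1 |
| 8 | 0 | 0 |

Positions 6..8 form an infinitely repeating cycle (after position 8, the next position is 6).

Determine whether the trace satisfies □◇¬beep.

◇¬beep holds at every position 0..8, and those are all positions ever visited, so □◇¬beep holds.

Satisfied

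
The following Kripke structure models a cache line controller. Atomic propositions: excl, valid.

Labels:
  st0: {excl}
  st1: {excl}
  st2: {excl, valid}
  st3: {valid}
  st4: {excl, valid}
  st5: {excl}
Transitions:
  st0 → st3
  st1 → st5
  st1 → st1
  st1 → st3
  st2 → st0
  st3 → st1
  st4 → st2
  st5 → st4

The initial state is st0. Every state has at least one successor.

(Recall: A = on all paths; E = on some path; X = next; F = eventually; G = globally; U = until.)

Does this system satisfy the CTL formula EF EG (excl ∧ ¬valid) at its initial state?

Yes

States satisfying EG (excl ∧ ¬valid): {st1}.
States satisfying EF EG (excl ∧ ¬valid): {st0, st1, st2, st3, st4, st5}.
Some path from st0 reaches a state where EG (excl ∧ ¬valid) holds.
st0 ∈ Sat(EF EG (excl ∧ ¬valid)).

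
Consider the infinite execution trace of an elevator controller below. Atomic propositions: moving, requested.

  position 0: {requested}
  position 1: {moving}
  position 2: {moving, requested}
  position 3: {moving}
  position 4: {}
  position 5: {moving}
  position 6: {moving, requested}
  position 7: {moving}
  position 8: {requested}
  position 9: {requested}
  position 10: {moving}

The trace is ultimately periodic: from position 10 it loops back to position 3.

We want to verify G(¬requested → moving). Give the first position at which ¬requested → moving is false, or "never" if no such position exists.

4

Check ¬requested → moving at each position in order: 0 ✓, 1 ✓, 2 ✓, 3 ✓.
At position 4 the labels are {}, so ¬requested → moving is false there. This is the first violation.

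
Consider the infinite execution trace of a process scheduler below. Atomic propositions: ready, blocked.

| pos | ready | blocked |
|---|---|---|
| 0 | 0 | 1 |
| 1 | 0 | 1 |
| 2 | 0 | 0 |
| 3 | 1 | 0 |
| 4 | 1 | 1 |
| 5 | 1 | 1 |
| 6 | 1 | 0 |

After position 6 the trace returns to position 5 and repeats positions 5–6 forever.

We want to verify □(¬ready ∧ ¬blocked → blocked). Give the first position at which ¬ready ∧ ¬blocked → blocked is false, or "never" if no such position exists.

2

Check ¬ready ∧ ¬blocked → blocked at each position in order: 0 ✓, 1 ✓.
At position 2 the labels are {}, so ¬ready ∧ ¬blocked → blocked is false there. This is the first violation.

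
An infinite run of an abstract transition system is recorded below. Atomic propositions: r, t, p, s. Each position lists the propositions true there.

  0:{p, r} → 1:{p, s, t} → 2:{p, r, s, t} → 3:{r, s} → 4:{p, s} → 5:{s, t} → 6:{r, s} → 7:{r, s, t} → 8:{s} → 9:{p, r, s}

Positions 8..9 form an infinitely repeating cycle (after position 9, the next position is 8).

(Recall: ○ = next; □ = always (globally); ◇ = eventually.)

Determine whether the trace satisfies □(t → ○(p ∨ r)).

t → ○(p ∨ r) must hold at every position from 0 onward. It fails at position 7, so □(t → ○(p ∨ r)) is false.
Positions where t holds: 1, 2, 5, 7.
Check ○(p ∨ r) at each: 1→ok, 2→ok, 5→ok, 7→fails.

Violated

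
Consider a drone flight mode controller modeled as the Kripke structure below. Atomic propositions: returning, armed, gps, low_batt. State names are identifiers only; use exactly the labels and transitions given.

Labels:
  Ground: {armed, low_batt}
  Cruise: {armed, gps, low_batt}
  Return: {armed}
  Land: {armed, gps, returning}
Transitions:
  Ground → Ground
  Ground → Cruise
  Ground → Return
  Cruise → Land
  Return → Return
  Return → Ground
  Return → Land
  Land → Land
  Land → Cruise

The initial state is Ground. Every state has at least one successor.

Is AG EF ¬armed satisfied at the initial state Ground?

Violated

States satisfying EF ¬armed: ∅.
States satisfying AG EF ¬armed: ∅.
Cruise is reachable from Ground and violates EF ¬armed, so AG fails at Ground.
Ground ∉ Sat(AG EF ¬armed).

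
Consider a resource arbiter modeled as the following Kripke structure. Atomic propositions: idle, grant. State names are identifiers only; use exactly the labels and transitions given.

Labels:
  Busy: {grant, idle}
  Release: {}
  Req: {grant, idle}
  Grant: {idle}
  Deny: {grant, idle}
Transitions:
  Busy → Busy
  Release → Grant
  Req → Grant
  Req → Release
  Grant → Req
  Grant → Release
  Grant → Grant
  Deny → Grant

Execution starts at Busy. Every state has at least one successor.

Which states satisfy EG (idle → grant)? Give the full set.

States satisfying idle → grant: {Busy, Release, Req, Deny}.
States satisfying EG (idle → grant): {Busy}.

{Busy}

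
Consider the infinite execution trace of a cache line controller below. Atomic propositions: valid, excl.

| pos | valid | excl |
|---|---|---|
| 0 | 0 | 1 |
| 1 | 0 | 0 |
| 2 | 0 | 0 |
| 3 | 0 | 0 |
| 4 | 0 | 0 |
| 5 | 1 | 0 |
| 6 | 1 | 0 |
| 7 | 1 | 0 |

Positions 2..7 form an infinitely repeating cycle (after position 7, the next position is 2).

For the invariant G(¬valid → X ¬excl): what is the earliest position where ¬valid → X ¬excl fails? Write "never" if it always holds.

¬valid → X ¬excl holds at every position 0..7, and those are all the positions the trace ever visits, so the invariant G(¬valid → X ¬excl) is never violated.

never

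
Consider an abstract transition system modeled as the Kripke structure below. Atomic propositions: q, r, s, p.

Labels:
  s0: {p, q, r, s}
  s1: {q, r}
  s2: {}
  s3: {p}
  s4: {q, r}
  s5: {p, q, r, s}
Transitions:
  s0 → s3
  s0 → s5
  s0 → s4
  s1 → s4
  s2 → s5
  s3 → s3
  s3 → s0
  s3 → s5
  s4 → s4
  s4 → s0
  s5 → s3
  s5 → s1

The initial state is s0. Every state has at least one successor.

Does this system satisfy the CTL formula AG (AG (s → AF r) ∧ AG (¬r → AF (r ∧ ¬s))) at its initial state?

Does not hold

States satisfying AG (s → AF r) ∧ AG (¬r → AF (r ∧ ¬s)): ∅.
States satisfying AG (AG (s → AF r) ∧ AG (¬r → AF (r ∧ ¬s))): ∅.
s0 is reachable from s0 and violates AG (s → AF r) ∧ AG (¬r → AF (r ∧ ¬s)), so AG fails at s0.
s0 ∉ Sat(AG (AG (s → AF r) ∧ AG (¬r → AF (r ∧ ¬s)))).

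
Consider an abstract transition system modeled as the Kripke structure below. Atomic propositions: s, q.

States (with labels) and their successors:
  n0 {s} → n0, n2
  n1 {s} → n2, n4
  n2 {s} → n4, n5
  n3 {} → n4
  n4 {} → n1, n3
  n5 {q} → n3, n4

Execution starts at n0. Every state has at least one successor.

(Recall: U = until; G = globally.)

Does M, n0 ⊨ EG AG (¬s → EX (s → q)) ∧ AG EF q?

States satisfying AG (¬s → EX (s → q)): {n0, n1, n2, n3, n4, n5}.
States satisfying EG AG (¬s → EX (s → q)): {n0, n1, n2, n3, n4, n5}.
States satisfying EF q: {n0, n1, n2, n3, n4, n5}.
States satisfying AG EF q: {n0, n1, n2, n3, n4, n5}.
States satisfying EG AG (¬s → EX (s → q)) ∧ AG EF q: {n0, n1, n2, n3, n4, n5}.
n0 ∈ Sat(EG AG (¬s → EX (s → q)) ∧ AG EF q).

Yes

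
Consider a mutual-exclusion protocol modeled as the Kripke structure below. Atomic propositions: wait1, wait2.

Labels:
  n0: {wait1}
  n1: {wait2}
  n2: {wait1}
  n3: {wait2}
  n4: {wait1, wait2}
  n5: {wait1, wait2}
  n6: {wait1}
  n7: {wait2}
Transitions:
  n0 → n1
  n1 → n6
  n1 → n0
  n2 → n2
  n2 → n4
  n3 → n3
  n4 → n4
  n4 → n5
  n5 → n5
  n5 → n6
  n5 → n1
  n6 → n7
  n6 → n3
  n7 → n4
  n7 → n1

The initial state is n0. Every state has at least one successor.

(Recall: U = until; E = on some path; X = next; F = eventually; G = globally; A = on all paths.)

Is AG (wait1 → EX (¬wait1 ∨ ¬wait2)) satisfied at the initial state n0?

States satisfying wait1 → EX (¬wait1 ∨ ¬wait2): {n0, n1, n2, n3, n5, n6, n7}.
States satisfying AG (wait1 → EX (¬wait1 ∨ ¬wait2)): {n3}.
n4 is reachable from n0 and violates wait1 → EX (¬wait1 ∨ ¬wait2), so AG fails at n0.
n0 ∉ Sat(AG (wait1 → EX (¬wait1 ∨ ¬wait2))).

Does not hold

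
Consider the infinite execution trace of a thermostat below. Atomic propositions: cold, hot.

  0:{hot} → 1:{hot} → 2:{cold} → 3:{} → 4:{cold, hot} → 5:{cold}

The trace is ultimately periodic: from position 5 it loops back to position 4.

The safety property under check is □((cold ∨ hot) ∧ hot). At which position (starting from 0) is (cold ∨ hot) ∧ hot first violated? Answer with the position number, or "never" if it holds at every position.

Check (cold ∨ hot) ∧ hot at each position in order: 0 ✓, 1 ✓.
At position 2 the labels are {cold}, so (cold ∨ hot) ∧ hot is false there. This is the first violation.

2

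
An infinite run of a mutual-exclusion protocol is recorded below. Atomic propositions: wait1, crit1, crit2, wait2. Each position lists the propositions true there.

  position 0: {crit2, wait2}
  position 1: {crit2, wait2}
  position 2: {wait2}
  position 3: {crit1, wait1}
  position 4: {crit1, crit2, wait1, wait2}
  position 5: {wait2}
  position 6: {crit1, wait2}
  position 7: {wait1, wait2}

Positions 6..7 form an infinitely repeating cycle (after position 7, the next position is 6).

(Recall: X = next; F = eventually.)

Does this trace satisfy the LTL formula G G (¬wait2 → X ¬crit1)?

G (¬wait2 → X ¬crit1) must hold at every position from 0 onward. It fails at position 0, so G G (¬wait2 → X ¬crit1) is false.

No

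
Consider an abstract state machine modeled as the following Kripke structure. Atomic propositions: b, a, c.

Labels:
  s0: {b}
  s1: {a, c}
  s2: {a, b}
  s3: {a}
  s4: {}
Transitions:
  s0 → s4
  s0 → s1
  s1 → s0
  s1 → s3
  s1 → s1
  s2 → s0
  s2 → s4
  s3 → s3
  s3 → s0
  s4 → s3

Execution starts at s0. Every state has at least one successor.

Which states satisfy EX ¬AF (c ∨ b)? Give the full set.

{s0, s1, s2, s3, s4}

States satisfying ¬AF (c ∨ b): {s3, s4}.
States satisfying EX ¬AF (c ∨ b): {s0, s1, s2, s3, s4}.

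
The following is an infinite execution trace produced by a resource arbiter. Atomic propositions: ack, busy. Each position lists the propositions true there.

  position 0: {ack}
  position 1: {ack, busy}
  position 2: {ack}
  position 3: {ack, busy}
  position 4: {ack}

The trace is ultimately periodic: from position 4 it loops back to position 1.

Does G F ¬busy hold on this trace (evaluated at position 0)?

F ¬busy holds at every position 0..4, and those are all positions ever visited, so G F ¬busy holds.

Holds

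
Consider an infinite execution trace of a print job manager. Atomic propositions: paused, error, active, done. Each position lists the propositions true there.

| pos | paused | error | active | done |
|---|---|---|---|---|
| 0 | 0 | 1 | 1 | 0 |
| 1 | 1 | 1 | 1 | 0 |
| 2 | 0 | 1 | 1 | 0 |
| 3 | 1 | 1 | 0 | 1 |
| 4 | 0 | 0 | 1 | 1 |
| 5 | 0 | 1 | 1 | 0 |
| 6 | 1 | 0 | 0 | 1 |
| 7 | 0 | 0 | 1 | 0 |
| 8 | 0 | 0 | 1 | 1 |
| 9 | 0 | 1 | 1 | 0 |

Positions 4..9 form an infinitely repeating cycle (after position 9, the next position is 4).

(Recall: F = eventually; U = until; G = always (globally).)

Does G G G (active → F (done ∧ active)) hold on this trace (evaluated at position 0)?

G G (active → F (done ∧ active)) holds at every position 0..9, and those are all positions ever visited, so G G G (active → F (done ∧ active)) holds.

Yes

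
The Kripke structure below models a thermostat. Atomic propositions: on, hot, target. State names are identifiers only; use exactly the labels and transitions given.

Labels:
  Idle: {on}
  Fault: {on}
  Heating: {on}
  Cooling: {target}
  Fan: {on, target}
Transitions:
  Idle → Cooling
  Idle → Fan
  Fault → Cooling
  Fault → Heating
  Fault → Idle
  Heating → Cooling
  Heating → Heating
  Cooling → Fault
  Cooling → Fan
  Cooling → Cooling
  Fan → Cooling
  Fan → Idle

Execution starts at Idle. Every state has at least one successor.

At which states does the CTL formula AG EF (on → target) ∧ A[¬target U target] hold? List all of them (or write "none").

States satisfying EF (on → target): {Idle, Fault, Heating, Cooling, Fan}.
States satisfying AG EF (on → target): {Idle, Fault, Heating, Cooling, Fan}.
States satisfying ¬target: {Idle, Fault, Heating}.
States satisfying target: {Cooling, Fan}.
States satisfying A[¬target U target]: {Idle, Cooling, Fan}.
States satisfying AG EF (on → target) ∧ A[¬target U target]: {Idle, Cooling, Fan}.

{Idle, Cooling, Fan}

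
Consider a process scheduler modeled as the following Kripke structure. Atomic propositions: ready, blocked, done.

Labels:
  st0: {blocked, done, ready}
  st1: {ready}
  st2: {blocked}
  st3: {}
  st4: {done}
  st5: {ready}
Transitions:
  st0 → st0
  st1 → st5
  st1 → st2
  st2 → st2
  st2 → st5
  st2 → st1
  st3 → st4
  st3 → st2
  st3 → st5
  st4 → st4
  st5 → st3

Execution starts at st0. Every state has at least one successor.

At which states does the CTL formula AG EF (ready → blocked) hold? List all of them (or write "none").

{st0, st1, st2, st3, st4, st5}

States satisfying EF (ready → blocked): {st0, st1, st2, st3, st4, st5}.
States satisfying AG EF (ready → blocked): {st0, st1, st2, st3, st4, st5}.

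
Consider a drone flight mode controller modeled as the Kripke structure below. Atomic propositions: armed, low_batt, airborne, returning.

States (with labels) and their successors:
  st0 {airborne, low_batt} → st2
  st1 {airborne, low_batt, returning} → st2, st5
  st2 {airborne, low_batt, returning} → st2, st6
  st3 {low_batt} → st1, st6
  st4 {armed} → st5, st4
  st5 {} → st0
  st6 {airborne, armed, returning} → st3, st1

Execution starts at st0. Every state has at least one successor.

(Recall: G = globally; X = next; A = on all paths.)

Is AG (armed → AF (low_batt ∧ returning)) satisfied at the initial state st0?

Violated

States satisfying armed → AF (low_batt ∧ returning): {st0, st1, st2, st3, st5}.
States satisfying AG (armed → AF (low_batt ∧ returning)): ∅.
st6 is reachable from st0 and violates armed → AF (low_batt ∧ returning), so AG fails at st0.
st0 ∉ Sat(AG (armed → AF (low_batt ∧ returning))).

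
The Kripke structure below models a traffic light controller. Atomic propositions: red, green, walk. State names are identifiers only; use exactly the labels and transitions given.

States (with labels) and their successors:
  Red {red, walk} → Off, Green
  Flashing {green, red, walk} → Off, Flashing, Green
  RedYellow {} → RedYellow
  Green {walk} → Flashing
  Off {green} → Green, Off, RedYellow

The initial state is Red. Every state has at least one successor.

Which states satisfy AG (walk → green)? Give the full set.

States satisfying walk → green: {Flashing, RedYellow, Off}.
States satisfying AG (walk → green): {RedYellow}.

{RedYellow}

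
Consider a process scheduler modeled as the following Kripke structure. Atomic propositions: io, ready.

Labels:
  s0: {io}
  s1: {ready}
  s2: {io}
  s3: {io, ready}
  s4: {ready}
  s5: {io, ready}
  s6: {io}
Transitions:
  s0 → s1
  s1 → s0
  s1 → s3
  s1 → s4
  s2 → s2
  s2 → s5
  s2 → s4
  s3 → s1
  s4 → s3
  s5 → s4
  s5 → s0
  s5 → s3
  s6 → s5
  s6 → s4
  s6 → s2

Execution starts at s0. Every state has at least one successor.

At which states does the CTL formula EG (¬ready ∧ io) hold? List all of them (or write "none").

{s2, s6}

States satisfying ¬ready ∧ io: {s0, s2, s6}.
States satisfying EG (¬ready ∧ io): {s2, s6}.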